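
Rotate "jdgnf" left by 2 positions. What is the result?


Input: "jdgnf", rotate left by 2
First 2 characters: "jd"
Remaining characters: "gnf"
Concatenate remaining + first: "gnf" + "jd" = "gnfjd"

gnfjd


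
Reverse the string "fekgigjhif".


Input: fekgigjhif
Reading characters right to left:
  Position 9: 'f'
  Position 8: 'i'
  Position 7: 'h'
  Position 6: 'j'
  Position 5: 'g'
  Position 4: 'i'
  Position 3: 'g'
  Position 2: 'k'
  Position 1: 'e'
  Position 0: 'f'
Reversed: fihjgigkef

fihjgigkef


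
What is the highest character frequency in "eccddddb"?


Input: eccddddb
Character counts:
  'b': 1
  'c': 2
  'd': 4
  'e': 1
Maximum frequency: 4

4


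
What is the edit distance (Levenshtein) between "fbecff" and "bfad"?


Computing edit distance: "fbecff" -> "bfad"
DP table:
           b    f    a    d
      0    1    2    3    4
  f   1    1    1    2    3
  b   2    1    2    2    3
  e   3    2    2    3    3
  c   4    3    3    3    4
  f   5    4    3    4    4
  f   6    5    4    4    5
Edit distance = dp[6][4] = 5

5


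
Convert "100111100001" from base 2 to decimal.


Input: "100111100001" in base 2
Positional expansion:
  Digit '1' (value 1) x 2^11 = 2048
  Digit '0' (value 0) x 2^10 = 0
  Digit '0' (value 0) x 2^9 = 0
  Digit '1' (value 1) x 2^8 = 256
  Digit '1' (value 1) x 2^7 = 128
  Digit '1' (value 1) x 2^6 = 64
  Digit '1' (value 1) x 2^5 = 32
  Digit '0' (value 0) x 2^4 = 0
  Digit '0' (value 0) x 2^3 = 0
  Digit '0' (value 0) x 2^2 = 0
  Digit '0' (value 0) x 2^1 = 0
  Digit '1' (value 1) x 2^0 = 1
Sum = 2529

2529


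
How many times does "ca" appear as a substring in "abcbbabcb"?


Searching for "ca" in "abcbbabcb"
Scanning each position:
  Position 0: "ab" => no
  Position 1: "bc" => no
  Position 2: "cb" => no
  Position 3: "bb" => no
  Position 4: "ba" => no
  Position 5: "ab" => no
  Position 6: "bc" => no
  Position 7: "cb" => no
Total occurrences: 0

0


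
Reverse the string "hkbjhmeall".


Input: hkbjhmeall
Reading characters right to left:
  Position 9: 'l'
  Position 8: 'l'
  Position 7: 'a'
  Position 6: 'e'
  Position 5: 'm'
  Position 4: 'h'
  Position 3: 'j'
  Position 2: 'b'
  Position 1: 'k'
  Position 0: 'h'
Reversed: llaemhjbkh

llaemhjbkh


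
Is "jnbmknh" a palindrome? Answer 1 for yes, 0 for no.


Input: jnbmknh
Reversed: hnkmbnj
  Compare pos 0 ('j') with pos 6 ('h'): MISMATCH
  Compare pos 1 ('n') with pos 5 ('n'): match
  Compare pos 2 ('b') with pos 4 ('k'): MISMATCH
Result: not a palindrome

0


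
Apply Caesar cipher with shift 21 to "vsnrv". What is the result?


Caesar cipher: shift "vsnrv" by 21
  'v' (pos 21) + 21 = pos 16 = 'q'
  's' (pos 18) + 21 = pos 13 = 'n'
  'n' (pos 13) + 21 = pos 8 = 'i'
  'r' (pos 17) + 21 = pos 12 = 'm'
  'v' (pos 21) + 21 = pos 16 = 'q'
Result: qnimq

qnimq


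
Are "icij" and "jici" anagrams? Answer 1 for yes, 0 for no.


Strings: "icij", "jici"
Sorted first:  ciij
Sorted second: ciij
Sorted forms match => anagrams

1


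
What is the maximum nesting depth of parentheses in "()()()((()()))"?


Input: "()()()((()()))"
Tracking depth:
  Position 0 '(': depth becomes 1
  Position 1 ')': depth becomes 0
  Position 2 '(': depth becomes 1
  Position 3 ')': depth becomes 0
  Position 4 '(': depth becomes 1
  Position 5 ')': depth becomes 0
  Position 6 '(': depth becomes 1
  Position 7 '(': depth becomes 2
  Position 8 '(': depth becomes 3
  Position 9 ')': depth becomes 2
  Position 10 '(': depth becomes 3
  Position 11 ')': depth becomes 2
  Position 12 ')': depth becomes 1
  Position 13 ')': depth becomes 0
Maximum depth reached: 3

3


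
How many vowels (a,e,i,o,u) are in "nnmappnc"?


Input: nnmappnc
Checking each character:
  'n' at position 0: consonant
  'n' at position 1: consonant
  'm' at position 2: consonant
  'a' at position 3: vowel (running total: 1)
  'p' at position 4: consonant
  'p' at position 5: consonant
  'n' at position 6: consonant
  'c' at position 7: consonant
Total vowels: 1

1


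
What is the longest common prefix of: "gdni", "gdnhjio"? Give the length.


Words: gdni, gdnhjio
  Position 0: all 'g' => match
  Position 1: all 'd' => match
  Position 2: all 'n' => match
  Position 3: ('i', 'h') => mismatch, stop
LCP = "gdn" (length 3)

3


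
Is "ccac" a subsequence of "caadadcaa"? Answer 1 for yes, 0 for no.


Check if "ccac" is a subsequence of "caadadcaa"
Greedy scan:
  Position 0 ('c'): matches sub[0] = 'c'
  Position 1 ('a'): no match needed
  Position 2 ('a'): no match needed
  Position 3 ('d'): no match needed
  Position 4 ('a'): no match needed
  Position 5 ('d'): no match needed
  Position 6 ('c'): matches sub[1] = 'c'
  Position 7 ('a'): matches sub[2] = 'a'
  Position 8 ('a'): no match needed
Only matched 3/4 characters => not a subsequence

0


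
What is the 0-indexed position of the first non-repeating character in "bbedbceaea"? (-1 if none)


Input: bbedbceaea
Character frequencies:
  'a': 2
  'b': 3
  'c': 1
  'd': 1
  'e': 3
Scanning left to right for freq == 1:
  Position 0 ('b'): freq=3, skip
  Position 1 ('b'): freq=3, skip
  Position 2 ('e'): freq=3, skip
  Position 3 ('d'): unique! => answer = 3

3


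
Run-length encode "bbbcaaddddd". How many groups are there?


Input: bbbcaaddddd
Scanning for consecutive runs:
  Group 1: 'b' x 3 (positions 0-2)
  Group 2: 'c' x 1 (positions 3-3)
  Group 3: 'a' x 2 (positions 4-5)
  Group 4: 'd' x 5 (positions 6-10)
Total groups: 4

4


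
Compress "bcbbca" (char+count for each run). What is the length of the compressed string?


Input: bcbbca
Runs:
  'b' x 1 => "b1"
  'c' x 1 => "c1"
  'b' x 2 => "b2"
  'c' x 1 => "c1"
  'a' x 1 => "a1"
Compressed: "b1c1b2c1a1"
Compressed length: 10

10


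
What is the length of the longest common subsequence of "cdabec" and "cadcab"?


LCS of "cdabec" and "cadcab"
DP table:
           c    a    d    c    a    b
      0    0    0    0    0    0    0
  c   0    1    1    1    1    1    1
  d   0    1    1    2    2    2    2
  a   0    1    2    2    2    3    3
  b   0    1    2    2    2    3    4
  e   0    1    2    2    2    3    4
  c   0    1    2    2    3    3    4
LCS length = dp[6][6] = 4

4


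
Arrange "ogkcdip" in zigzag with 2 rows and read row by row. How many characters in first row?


Zigzag "ogkcdip" into 2 rows:
Placing characters:
  'o' => row 0
  'g' => row 1
  'k' => row 0
  'c' => row 1
  'd' => row 0
  'i' => row 1
  'p' => row 0
Rows:
  Row 0: "okdp"
  Row 1: "gci"
First row length: 4

4


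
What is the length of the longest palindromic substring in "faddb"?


Input: "faddb"
Checking substrings for palindromes:
  [2:4] "dd" (len 2) => palindrome
Longest palindromic substring: "dd" with length 2

2


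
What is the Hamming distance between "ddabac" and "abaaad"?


Comparing "ddabac" and "abaaad" position by position:
  Position 0: 'd' vs 'a' => differ
  Position 1: 'd' vs 'b' => differ
  Position 2: 'a' vs 'a' => same
  Position 3: 'b' vs 'a' => differ
  Position 4: 'a' vs 'a' => same
  Position 5: 'c' vs 'd' => differ
Total differences (Hamming distance): 4

4


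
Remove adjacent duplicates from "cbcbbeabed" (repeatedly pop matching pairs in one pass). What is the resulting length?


Input: cbcbbeabed
Stack-based adjacent duplicate removal:
  Read 'c': push. Stack: c
  Read 'b': push. Stack: cb
  Read 'c': push. Stack: cbc
  Read 'b': push. Stack: cbcb
  Read 'b': matches stack top 'b' => pop. Stack: cbc
  Read 'e': push. Stack: cbce
  Read 'a': push. Stack: cbcea
  Read 'b': push. Stack: cbceab
  Read 'e': push. Stack: cbceabe
  Read 'd': push. Stack: cbceabed
Final stack: "cbceabed" (length 8)

8


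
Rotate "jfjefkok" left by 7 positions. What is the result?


Input: "jfjefkok", rotate left by 7
First 7 characters: "jfjefko"
Remaining characters: "k"
Concatenate remaining + first: "k" + "jfjefko" = "kjfjefko"

kjfjefko


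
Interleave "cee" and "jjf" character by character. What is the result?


Interleaving "cee" and "jjf":
  Position 0: 'c' from first, 'j' from second => "cj"
  Position 1: 'e' from first, 'j' from second => "ej"
  Position 2: 'e' from first, 'f' from second => "ef"
Result: cjejef

cjejef


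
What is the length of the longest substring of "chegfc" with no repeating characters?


Input: "chegfc"
Sliding window (track last position of each char):
  Position 0 ('c'): window [0,0] length 1 -- new best
  Position 1 ('h'): window [0,1] length 2 -- new best
  Position 2 ('e'): window [0,2] length 3 -- new best
  Position 3 ('g'): window [0,3] length 4 -- new best
  Position 4 ('f'): window [0,4] length 5 -- new best
  Position 5 ('c'): repeat (last at 0), move window start to 1
  Position 5 ('c'): window [1,5] length 5
Longest substring with no repeats: "chegf" with length 5

5


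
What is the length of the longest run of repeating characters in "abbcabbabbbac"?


Input: "abbcabbabbbac"
Scanning for longest run:
  Position 1 ('b'): new char, reset run to 1
  Position 2 ('b'): continues run of 'b', length=2
  Position 3 ('c'): new char, reset run to 1
  Position 4 ('a'): new char, reset run to 1
  Position 5 ('b'): new char, reset run to 1
  Position 6 ('b'): continues run of 'b', length=2
  Position 7 ('a'): new char, reset run to 1
  Position 8 ('b'): new char, reset run to 1
  Position 9 ('b'): continues run of 'b', length=2
  Position 10 ('b'): continues run of 'b', length=3
  Position 11 ('a'): new char, reset run to 1
  Position 12 ('c'): new char, reset run to 1
Longest run: 'b' with length 3

3


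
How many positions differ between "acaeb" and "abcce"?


Comparing "acaeb" and "abcce" position by position:
  Position 0: 'a' vs 'a' => same
  Position 1: 'c' vs 'b' => DIFFER
  Position 2: 'a' vs 'c' => DIFFER
  Position 3: 'e' vs 'c' => DIFFER
  Position 4: 'b' vs 'e' => DIFFER
Positions that differ: 4

4


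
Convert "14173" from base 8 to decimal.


Input: "14173" in base 8
Positional expansion:
  Digit '1' (value 1) x 8^4 = 4096
  Digit '4' (value 4) x 8^3 = 2048
  Digit '1' (value 1) x 8^2 = 64
  Digit '7' (value 7) x 8^1 = 56
  Digit '3' (value 3) x 8^0 = 3
Sum = 6267

6267


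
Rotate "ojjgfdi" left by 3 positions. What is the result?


Input: "ojjgfdi", rotate left by 3
First 3 characters: "ojj"
Remaining characters: "gfdi"
Concatenate remaining + first: "gfdi" + "ojj" = "gfdiojj"

gfdiojj


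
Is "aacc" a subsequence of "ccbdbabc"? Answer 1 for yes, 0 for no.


Check if "aacc" is a subsequence of "ccbdbabc"
Greedy scan:
  Position 0 ('c'): no match needed
  Position 1 ('c'): no match needed
  Position 2 ('b'): no match needed
  Position 3 ('d'): no match needed
  Position 4 ('b'): no match needed
  Position 5 ('a'): matches sub[0] = 'a'
  Position 6 ('b'): no match needed
  Position 7 ('c'): no match needed
Only matched 1/4 characters => not a subsequence

0


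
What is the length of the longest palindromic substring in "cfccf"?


Input: "cfccf"
Checking substrings for palindromes:
  [1:5] "fccf" (len 4) => palindrome
  [0:3] "cfc" (len 3) => palindrome
  [2:4] "cc" (len 2) => palindrome
Longest palindromic substring: "fccf" with length 4

4


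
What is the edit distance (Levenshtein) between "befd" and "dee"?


Computing edit distance: "befd" -> "dee"
DP table:
           d    e    e
      0    1    2    3
  b   1    1    2    3
  e   2    2    1    2
  f   3    3    2    2
  d   4    3    3    3
Edit distance = dp[4][3] = 3

3


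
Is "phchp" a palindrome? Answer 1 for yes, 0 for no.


Input: phchp
Reversed: phchp
  Compare pos 0 ('p') with pos 4 ('p'): match
  Compare pos 1 ('h') with pos 3 ('h'): match
Result: palindrome

1


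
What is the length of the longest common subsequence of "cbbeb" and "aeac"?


LCS of "cbbeb" and "aeac"
DP table:
           a    e    a    c
      0    0    0    0    0
  c   0    0    0    0    1
  b   0    0    0    0    1
  b   0    0    0    0    1
  e   0    0    1    1    1
  b   0    0    1    1    1
LCS length = dp[5][4] = 1

1


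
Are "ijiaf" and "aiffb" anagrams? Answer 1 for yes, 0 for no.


Strings: "ijiaf", "aiffb"
Sorted first:  afiij
Sorted second: abffi
Differ at position 1: 'f' vs 'b' => not anagrams

0


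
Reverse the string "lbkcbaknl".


Input: lbkcbaknl
Reading characters right to left:
  Position 8: 'l'
  Position 7: 'n'
  Position 6: 'k'
  Position 5: 'a'
  Position 4: 'b'
  Position 3: 'c'
  Position 2: 'k'
  Position 1: 'b'
  Position 0: 'l'
Reversed: lnkabckbl

lnkabckbl


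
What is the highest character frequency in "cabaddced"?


Input: cabaddced
Character counts:
  'a': 2
  'b': 1
  'c': 2
  'd': 3
  'e': 1
Maximum frequency: 3

3


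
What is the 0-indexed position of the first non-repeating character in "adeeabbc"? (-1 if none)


Input: adeeabbc
Character frequencies:
  'a': 2
  'b': 2
  'c': 1
  'd': 1
  'e': 2
Scanning left to right for freq == 1:
  Position 0 ('a'): freq=2, skip
  Position 1 ('d'): unique! => answer = 1

1


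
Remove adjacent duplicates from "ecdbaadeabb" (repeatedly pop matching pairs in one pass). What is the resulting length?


Input: ecdbaadeabb
Stack-based adjacent duplicate removal:
  Read 'e': push. Stack: e
  Read 'c': push. Stack: ec
  Read 'd': push. Stack: ecd
  Read 'b': push. Stack: ecdb
  Read 'a': push. Stack: ecdba
  Read 'a': matches stack top 'a' => pop. Stack: ecdb
  Read 'd': push. Stack: ecdbd
  Read 'e': push. Stack: ecdbde
  Read 'a': push. Stack: ecdbdea
  Read 'b': push. Stack: ecdbdeab
  Read 'b': matches stack top 'b' => pop. Stack: ecdbdea
Final stack: "ecdbdea" (length 7)

7


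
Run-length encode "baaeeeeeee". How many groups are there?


Input: baaeeeeeee
Scanning for consecutive runs:
  Group 1: 'b' x 1 (positions 0-0)
  Group 2: 'a' x 2 (positions 1-2)
  Group 3: 'e' x 7 (positions 3-9)
Total groups: 3

3


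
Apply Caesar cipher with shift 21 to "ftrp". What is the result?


Caesar cipher: shift "ftrp" by 21
  'f' (pos 5) + 21 = pos 0 = 'a'
  't' (pos 19) + 21 = pos 14 = 'o'
  'r' (pos 17) + 21 = pos 12 = 'm'
  'p' (pos 15) + 21 = pos 10 = 'k'
Result: aomk

aomk


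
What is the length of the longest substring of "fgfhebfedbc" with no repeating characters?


Input: "fgfhebfedbc"
Sliding window (track last position of each char):
  Position 0 ('f'): window [0,0] length 1 -- new best
  Position 1 ('g'): window [0,1] length 2 -- new best
  Position 2 ('f'): repeat (last at 0), move window start to 1
  Position 2 ('f'): window [1,2] length 2
  Position 3 ('h'): window [1,3] length 3 -- new best
  Position 4 ('e'): window [1,4] length 4 -- new best
  Position 5 ('b'): window [1,5] length 5 -- new best
  Position 6 ('f'): repeat (last at 2), move window start to 3
  Position 6 ('f'): window [3,6] length 4
  Position 7 ('e'): repeat (last at 4), move window start to 5
  Position 7 ('e'): window [5,7] length 3
  Position 8 ('d'): window [5,8] length 4
  Position 9 ('b'): repeat (last at 5), move window start to 6
  Position 9 ('b'): window [6,9] length 4
  Position 10 ('c'): window [6,10] length 5
Longest substring with no repeats: "gfheb" with length 5

5


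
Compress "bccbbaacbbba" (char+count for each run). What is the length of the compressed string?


Input: bccbbaacbbba
Runs:
  'b' x 1 => "b1"
  'c' x 2 => "c2"
  'b' x 2 => "b2"
  'a' x 2 => "a2"
  'c' x 1 => "c1"
  'b' x 3 => "b3"
  'a' x 1 => "a1"
Compressed: "b1c2b2a2c1b3a1"
Compressed length: 14

14


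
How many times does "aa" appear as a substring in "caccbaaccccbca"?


Searching for "aa" in "caccbaaccccbca"
Scanning each position:
  Position 0: "ca" => no
  Position 1: "ac" => no
  Position 2: "cc" => no
  Position 3: "cb" => no
  Position 4: "ba" => no
  Position 5: "aa" => MATCH
  Position 6: "ac" => no
  Position 7: "cc" => no
  Position 8: "cc" => no
  Position 9: "cc" => no
  Position 10: "cb" => no
  Position 11: "bc" => no
  Position 12: "ca" => no
Total occurrences: 1

1


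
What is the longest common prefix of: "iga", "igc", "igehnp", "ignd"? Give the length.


Words: iga, igc, igehnp, ignd
  Position 0: all 'i' => match
  Position 1: all 'g' => match
  Position 2: ('a', 'c', 'e', 'n') => mismatch, stop
LCP = "ig" (length 2)

2


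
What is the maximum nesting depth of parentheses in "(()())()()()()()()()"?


Input: "(()())()()()()()()()"
Tracking depth:
  Position 0 '(': depth becomes 1
  Position 1 '(': depth becomes 2
  Position 2 ')': depth becomes 1
  Position 3 '(': depth becomes 2
  Position 4 ')': depth becomes 1
  Position 5 ')': depth becomes 0
  Position 6 '(': depth becomes 1
  Position 7 ')': depth becomes 0
  Position 8 '(': depth becomes 1
  Position 9 ')': depth becomes 0
  Position 10 '(': depth becomes 1
  Position 11 ')': depth becomes 0
  Position 12 '(': depth becomes 1
  Position 13 ')': depth becomes 0
  Position 14 '(': depth becomes 1
  Position 15 ')': depth becomes 0
  Position 16 '(': depth becomes 1
  Position 17 ')': depth becomes 0
  Position 18 '(': depth becomes 1
  Position 19 ')': depth becomes 0
Maximum depth reached: 2

2


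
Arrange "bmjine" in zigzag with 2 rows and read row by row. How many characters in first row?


Zigzag "bmjine" into 2 rows:
Placing characters:
  'b' => row 0
  'm' => row 1
  'j' => row 0
  'i' => row 1
  'n' => row 0
  'e' => row 1
Rows:
  Row 0: "bjn"
  Row 1: "mie"
First row length: 3

3


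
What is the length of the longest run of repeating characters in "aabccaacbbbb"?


Input: "aabccaacbbbb"
Scanning for longest run:
  Position 1 ('a'): continues run of 'a', length=2
  Position 2 ('b'): new char, reset run to 1
  Position 3 ('c'): new char, reset run to 1
  Position 4 ('c'): continues run of 'c', length=2
  Position 5 ('a'): new char, reset run to 1
  Position 6 ('a'): continues run of 'a', length=2
  Position 7 ('c'): new char, reset run to 1
  Position 8 ('b'): new char, reset run to 1
  Position 9 ('b'): continues run of 'b', length=2
  Position 10 ('b'): continues run of 'b', length=3
  Position 11 ('b'): continues run of 'b', length=4
Longest run: 'b' with length 4

4


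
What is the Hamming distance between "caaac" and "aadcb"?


Comparing "caaac" and "aadcb" position by position:
  Position 0: 'c' vs 'a' => differ
  Position 1: 'a' vs 'a' => same
  Position 2: 'a' vs 'd' => differ
  Position 3: 'a' vs 'c' => differ
  Position 4: 'c' vs 'b' => differ
Total differences (Hamming distance): 4

4


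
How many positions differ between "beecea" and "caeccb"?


Comparing "beecea" and "caeccb" position by position:
  Position 0: 'b' vs 'c' => DIFFER
  Position 1: 'e' vs 'a' => DIFFER
  Position 2: 'e' vs 'e' => same
  Position 3: 'c' vs 'c' => same
  Position 4: 'e' vs 'c' => DIFFER
  Position 5: 'a' vs 'b' => DIFFER
Positions that differ: 4

4


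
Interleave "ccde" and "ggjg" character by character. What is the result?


Interleaving "ccde" and "ggjg":
  Position 0: 'c' from first, 'g' from second => "cg"
  Position 1: 'c' from first, 'g' from second => "cg"
  Position 2: 'd' from first, 'j' from second => "dj"
  Position 3: 'e' from first, 'g' from second => "eg"
Result: cgcgdjeg

cgcgdjeg


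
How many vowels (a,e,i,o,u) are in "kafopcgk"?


Input: kafopcgk
Checking each character:
  'k' at position 0: consonant
  'a' at position 1: vowel (running total: 1)
  'f' at position 2: consonant
  'o' at position 3: vowel (running total: 2)
  'p' at position 4: consonant
  'c' at position 5: consonant
  'g' at position 6: consonant
  'k' at position 7: consonant
Total vowels: 2

2


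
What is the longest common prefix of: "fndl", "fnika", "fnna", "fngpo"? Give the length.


Words: fndl, fnika, fnna, fngpo
  Position 0: all 'f' => match
  Position 1: all 'n' => match
  Position 2: ('d', 'i', 'n', 'g') => mismatch, stop
LCP = "fn" (length 2)

2


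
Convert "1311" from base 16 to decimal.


Input: "1311" in base 16
Positional expansion:
  Digit '1' (value 1) x 16^3 = 4096
  Digit '3' (value 3) x 16^2 = 768
  Digit '1' (value 1) x 16^1 = 16
  Digit '1' (value 1) x 16^0 = 1
Sum = 4881

4881


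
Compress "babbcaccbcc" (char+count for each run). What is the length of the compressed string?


Input: babbcaccbcc
Runs:
  'b' x 1 => "b1"
  'a' x 1 => "a1"
  'b' x 2 => "b2"
  'c' x 1 => "c1"
  'a' x 1 => "a1"
  'c' x 2 => "c2"
  'b' x 1 => "b1"
  'c' x 2 => "c2"
Compressed: "b1a1b2c1a1c2b1c2"
Compressed length: 16

16


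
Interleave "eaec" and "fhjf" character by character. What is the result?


Interleaving "eaec" and "fhjf":
  Position 0: 'e' from first, 'f' from second => "ef"
  Position 1: 'a' from first, 'h' from second => "ah"
  Position 2: 'e' from first, 'j' from second => "ej"
  Position 3: 'c' from first, 'f' from second => "cf"
Result: efahejcf

efahejcf


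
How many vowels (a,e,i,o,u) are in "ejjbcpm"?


Input: ejjbcpm
Checking each character:
  'e' at position 0: vowel (running total: 1)
  'j' at position 1: consonant
  'j' at position 2: consonant
  'b' at position 3: consonant
  'c' at position 4: consonant
  'p' at position 5: consonant
  'm' at position 6: consonant
Total vowels: 1

1


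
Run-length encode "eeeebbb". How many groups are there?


Input: eeeebbb
Scanning for consecutive runs:
  Group 1: 'e' x 4 (positions 0-3)
  Group 2: 'b' x 3 (positions 4-6)
Total groups: 2

2


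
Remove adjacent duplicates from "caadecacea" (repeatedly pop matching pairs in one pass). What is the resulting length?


Input: caadecacea
Stack-based adjacent duplicate removal:
  Read 'c': push. Stack: c
  Read 'a': push. Stack: ca
  Read 'a': matches stack top 'a' => pop. Stack: c
  Read 'd': push. Stack: cd
  Read 'e': push. Stack: cde
  Read 'c': push. Stack: cdec
  Read 'a': push. Stack: cdeca
  Read 'c': push. Stack: cdecac
  Read 'e': push. Stack: cdecace
  Read 'a': push. Stack: cdecacea
Final stack: "cdecacea" (length 8)

8


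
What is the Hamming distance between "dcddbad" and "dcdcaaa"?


Comparing "dcddbad" and "dcdcaaa" position by position:
  Position 0: 'd' vs 'd' => same
  Position 1: 'c' vs 'c' => same
  Position 2: 'd' vs 'd' => same
  Position 3: 'd' vs 'c' => differ
  Position 4: 'b' vs 'a' => differ
  Position 5: 'a' vs 'a' => same
  Position 6: 'd' vs 'a' => differ
Total differences (Hamming distance): 3

3


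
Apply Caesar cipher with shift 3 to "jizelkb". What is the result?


Caesar cipher: shift "jizelkb" by 3
  'j' (pos 9) + 3 = pos 12 = 'm'
  'i' (pos 8) + 3 = pos 11 = 'l'
  'z' (pos 25) + 3 = pos 2 = 'c'
  'e' (pos 4) + 3 = pos 7 = 'h'
  'l' (pos 11) + 3 = pos 14 = 'o'
  'k' (pos 10) + 3 = pos 13 = 'n'
  'b' (pos 1) + 3 = pos 4 = 'e'
Result: mlchone

mlchone


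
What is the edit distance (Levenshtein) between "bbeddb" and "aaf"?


Computing edit distance: "bbeddb" -> "aaf"
DP table:
           a    a    f
      0    1    2    3
  b   1    1    2    3
  b   2    2    2    3
  e   3    3    3    3
  d   4    4    4    4
  d   5    5    5    5
  b   6    6    6    6
Edit distance = dp[6][3] = 6

6


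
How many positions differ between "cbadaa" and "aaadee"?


Comparing "cbadaa" and "aaadee" position by position:
  Position 0: 'c' vs 'a' => DIFFER
  Position 1: 'b' vs 'a' => DIFFER
  Position 2: 'a' vs 'a' => same
  Position 3: 'd' vs 'd' => same
  Position 4: 'a' vs 'e' => DIFFER
  Position 5: 'a' vs 'e' => DIFFER
Positions that differ: 4

4


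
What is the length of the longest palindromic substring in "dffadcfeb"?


Input: "dffadcfeb"
Checking substrings for palindromes:
  [1:3] "ff" (len 2) => palindrome
Longest palindromic substring: "ff" with length 2

2


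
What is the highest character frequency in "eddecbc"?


Input: eddecbc
Character counts:
  'b': 1
  'c': 2
  'd': 2
  'e': 2
Maximum frequency: 2

2


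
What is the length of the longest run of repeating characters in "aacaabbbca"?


Input: "aacaabbbca"
Scanning for longest run:
  Position 1 ('a'): continues run of 'a', length=2
  Position 2 ('c'): new char, reset run to 1
  Position 3 ('a'): new char, reset run to 1
  Position 4 ('a'): continues run of 'a', length=2
  Position 5 ('b'): new char, reset run to 1
  Position 6 ('b'): continues run of 'b', length=2
  Position 7 ('b'): continues run of 'b', length=3
  Position 8 ('c'): new char, reset run to 1
  Position 9 ('a'): new char, reset run to 1
Longest run: 'b' with length 3

3


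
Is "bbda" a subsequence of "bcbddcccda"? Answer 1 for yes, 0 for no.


Check if "bbda" is a subsequence of "bcbddcccda"
Greedy scan:
  Position 0 ('b'): matches sub[0] = 'b'
  Position 1 ('c'): no match needed
  Position 2 ('b'): matches sub[1] = 'b'
  Position 3 ('d'): matches sub[2] = 'd'
  Position 4 ('d'): no match needed
  Position 5 ('c'): no match needed
  Position 6 ('c'): no match needed
  Position 7 ('c'): no match needed
  Position 8 ('d'): no match needed
  Position 9 ('a'): matches sub[3] = 'a'
All 4 characters matched => is a subsequence

1


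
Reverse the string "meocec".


Input: meocec
Reading characters right to left:
  Position 5: 'c'
  Position 4: 'e'
  Position 3: 'c'
  Position 2: 'o'
  Position 1: 'e'
  Position 0: 'm'
Reversed: cecoem

cecoem


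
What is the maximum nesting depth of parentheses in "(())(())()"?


Input: "(())(())()"
Tracking depth:
  Position 0 '(': depth becomes 1
  Position 1 '(': depth becomes 2
  Position 2 ')': depth becomes 1
  Position 3 ')': depth becomes 0
  Position 4 '(': depth becomes 1
  Position 5 '(': depth becomes 2
  Position 6 ')': depth becomes 1
  Position 7 ')': depth becomes 0
  Position 8 '(': depth becomes 1
  Position 9 ')': depth becomes 0
Maximum depth reached: 2

2


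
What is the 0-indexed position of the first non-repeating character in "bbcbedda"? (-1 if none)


Input: bbcbedda
Character frequencies:
  'a': 1
  'b': 3
  'c': 1
  'd': 2
  'e': 1
Scanning left to right for freq == 1:
  Position 0 ('b'): freq=3, skip
  Position 1 ('b'): freq=3, skip
  Position 2 ('c'): unique! => answer = 2

2


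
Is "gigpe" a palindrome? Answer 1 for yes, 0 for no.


Input: gigpe
Reversed: epgig
  Compare pos 0 ('g') with pos 4 ('e'): MISMATCH
  Compare pos 1 ('i') with pos 3 ('p'): MISMATCH
Result: not a palindrome

0


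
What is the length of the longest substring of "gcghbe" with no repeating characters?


Input: "gcghbe"
Sliding window (track last position of each char):
  Position 0 ('g'): window [0,0] length 1 -- new best
  Position 1 ('c'): window [0,1] length 2 -- new best
  Position 2 ('g'): repeat (last at 0), move window start to 1
  Position 2 ('g'): window [1,2] length 2
  Position 3 ('h'): window [1,3] length 3 -- new best
  Position 4 ('b'): window [1,4] length 4 -- new best
  Position 5 ('e'): window [1,5] length 5 -- new best
Longest substring with no repeats: "cghbe" with length 5

5


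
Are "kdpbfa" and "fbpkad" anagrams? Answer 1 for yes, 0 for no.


Strings: "kdpbfa", "fbpkad"
Sorted first:  abdfkp
Sorted second: abdfkp
Sorted forms match => anagrams

1


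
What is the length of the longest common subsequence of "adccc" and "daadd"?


LCS of "adccc" and "daadd"
DP table:
           d    a    a    d    d
      0    0    0    0    0    0
  a   0    0    1    1    1    1
  d   0    1    1    1    2    2
  c   0    1    1    1    2    2
  c   0    1    1    1    2    2
  c   0    1    1    1    2    2
LCS length = dp[5][5] = 2

2


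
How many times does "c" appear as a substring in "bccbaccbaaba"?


Searching for "c" in "bccbaccbaaba"
Scanning each position:
  Position 0: "b" => no
  Position 1: "c" => MATCH
  Position 2: "c" => MATCH
  Position 3: "b" => no
  Position 4: "a" => no
  Position 5: "c" => MATCH
  Position 6: "c" => MATCH
  Position 7: "b" => no
  Position 8: "a" => no
  Position 9: "a" => no
  Position 10: "b" => no
  Position 11: "a" => no
Total occurrences: 4

4


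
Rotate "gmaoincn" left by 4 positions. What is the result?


Input: "gmaoincn", rotate left by 4
First 4 characters: "gmao"
Remaining characters: "incn"
Concatenate remaining + first: "incn" + "gmao" = "incngmao"

incngmao


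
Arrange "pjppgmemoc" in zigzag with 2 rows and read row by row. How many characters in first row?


Zigzag "pjppgmemoc" into 2 rows:
Placing characters:
  'p' => row 0
  'j' => row 1
  'p' => row 0
  'p' => row 1
  'g' => row 0
  'm' => row 1
  'e' => row 0
  'm' => row 1
  'o' => row 0
  'c' => row 1
Rows:
  Row 0: "ppgeo"
  Row 1: "jpmmc"
First row length: 5

5


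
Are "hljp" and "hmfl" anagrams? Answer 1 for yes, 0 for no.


Strings: "hljp", "hmfl"
Sorted first:  hjlp
Sorted second: fhlm
Differ at position 0: 'h' vs 'f' => not anagrams

0


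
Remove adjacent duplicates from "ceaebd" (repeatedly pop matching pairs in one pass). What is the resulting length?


Input: ceaebd
Stack-based adjacent duplicate removal:
  Read 'c': push. Stack: c
  Read 'e': push. Stack: ce
  Read 'a': push. Stack: cea
  Read 'e': push. Stack: ceae
  Read 'b': push. Stack: ceaeb
  Read 'd': push. Stack: ceaebd
Final stack: "ceaebd" (length 6)

6


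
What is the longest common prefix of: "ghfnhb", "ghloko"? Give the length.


Words: ghfnhb, ghloko
  Position 0: all 'g' => match
  Position 1: all 'h' => match
  Position 2: ('f', 'l') => mismatch, stop
LCP = "gh" (length 2)

2


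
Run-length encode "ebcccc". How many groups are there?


Input: ebcccc
Scanning for consecutive runs:
  Group 1: 'e' x 1 (positions 0-0)
  Group 2: 'b' x 1 (positions 1-1)
  Group 3: 'c' x 4 (positions 2-5)
Total groups: 3

3


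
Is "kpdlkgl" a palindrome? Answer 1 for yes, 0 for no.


Input: kpdlkgl
Reversed: lgkldpk
  Compare pos 0 ('k') with pos 6 ('l'): MISMATCH
  Compare pos 1 ('p') with pos 5 ('g'): MISMATCH
  Compare pos 2 ('d') with pos 4 ('k'): MISMATCH
Result: not a palindrome

0


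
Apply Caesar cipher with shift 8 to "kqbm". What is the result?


Caesar cipher: shift "kqbm" by 8
  'k' (pos 10) + 8 = pos 18 = 's'
  'q' (pos 16) + 8 = pos 24 = 'y'
  'b' (pos 1) + 8 = pos 9 = 'j'
  'm' (pos 12) + 8 = pos 20 = 'u'
Result: syju

syju


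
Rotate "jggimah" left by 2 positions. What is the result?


Input: "jggimah", rotate left by 2
First 2 characters: "jg"
Remaining characters: "gimah"
Concatenate remaining + first: "gimah" + "jg" = "gimahjg"

gimahjg


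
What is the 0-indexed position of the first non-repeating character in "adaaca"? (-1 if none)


Input: adaaca
Character frequencies:
  'a': 4
  'c': 1
  'd': 1
Scanning left to right for freq == 1:
  Position 0 ('a'): freq=4, skip
  Position 1 ('d'): unique! => answer = 1

1


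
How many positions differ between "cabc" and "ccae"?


Comparing "cabc" and "ccae" position by position:
  Position 0: 'c' vs 'c' => same
  Position 1: 'a' vs 'c' => DIFFER
  Position 2: 'b' vs 'a' => DIFFER
  Position 3: 'c' vs 'e' => DIFFER
Positions that differ: 3

3


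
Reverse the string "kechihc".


Input: kechihc
Reading characters right to left:
  Position 6: 'c'
  Position 5: 'h'
  Position 4: 'i'
  Position 3: 'h'
  Position 2: 'c'
  Position 1: 'e'
  Position 0: 'k'
Reversed: chihcek

chihcek


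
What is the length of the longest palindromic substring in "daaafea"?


Input: "daaafea"
Checking substrings for palindromes:
  [1:4] "aaa" (len 3) => palindrome
  [1:3] "aa" (len 2) => palindrome
  [2:4] "aa" (len 2) => palindrome
Longest palindromic substring: "aaa" with length 3

3


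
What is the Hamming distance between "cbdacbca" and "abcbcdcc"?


Comparing "cbdacbca" and "abcbcdcc" position by position:
  Position 0: 'c' vs 'a' => differ
  Position 1: 'b' vs 'b' => same
  Position 2: 'd' vs 'c' => differ
  Position 3: 'a' vs 'b' => differ
  Position 4: 'c' vs 'c' => same
  Position 5: 'b' vs 'd' => differ
  Position 6: 'c' vs 'c' => same
  Position 7: 'a' vs 'c' => differ
Total differences (Hamming distance): 5

5


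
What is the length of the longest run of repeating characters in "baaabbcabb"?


Input: "baaabbcabb"
Scanning for longest run:
  Position 1 ('a'): new char, reset run to 1
  Position 2 ('a'): continues run of 'a', length=2
  Position 3 ('a'): continues run of 'a', length=3
  Position 4 ('b'): new char, reset run to 1
  Position 5 ('b'): continues run of 'b', length=2
  Position 6 ('c'): new char, reset run to 1
  Position 7 ('a'): new char, reset run to 1
  Position 8 ('b'): new char, reset run to 1
  Position 9 ('b'): continues run of 'b', length=2
Longest run: 'a' with length 3

3


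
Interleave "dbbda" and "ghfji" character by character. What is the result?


Interleaving "dbbda" and "ghfji":
  Position 0: 'd' from first, 'g' from second => "dg"
  Position 1: 'b' from first, 'h' from second => "bh"
  Position 2: 'b' from first, 'f' from second => "bf"
  Position 3: 'd' from first, 'j' from second => "dj"
  Position 4: 'a' from first, 'i' from second => "ai"
Result: dgbhbfdjai

dgbhbfdjai


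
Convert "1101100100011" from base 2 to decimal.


Input: "1101100100011" in base 2
Positional expansion:
  Digit '1' (value 1) x 2^12 = 4096
  Digit '1' (value 1) x 2^11 = 2048
  Digit '0' (value 0) x 2^10 = 0
  Digit '1' (value 1) x 2^9 = 512
  Digit '1' (value 1) x 2^8 = 256
  Digit '0' (value 0) x 2^7 = 0
  Digit '0' (value 0) x 2^6 = 0
  Digit '1' (value 1) x 2^5 = 32
  Digit '0' (value 0) x 2^4 = 0
  Digit '0' (value 0) x 2^3 = 0
  Digit '0' (value 0) x 2^2 = 0
  Digit '1' (value 1) x 2^1 = 2
  Digit '1' (value 1) x 2^0 = 1
Sum = 6947

6947


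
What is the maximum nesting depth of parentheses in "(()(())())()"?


Input: "(()(())())()"
Tracking depth:
  Position 0 '(': depth becomes 1
  Position 1 '(': depth becomes 2
  Position 2 ')': depth becomes 1
  Position 3 '(': depth becomes 2
  Position 4 '(': depth becomes 3
  Position 5 ')': depth becomes 2
  Position 6 ')': depth becomes 1
  Position 7 '(': depth becomes 2
  Position 8 ')': depth becomes 1
  Position 9 ')': depth becomes 0
  Position 10 '(': depth becomes 1
  Position 11 ')': depth becomes 0
Maximum depth reached: 3

3


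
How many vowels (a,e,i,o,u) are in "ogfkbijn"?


Input: ogfkbijn
Checking each character:
  'o' at position 0: vowel (running total: 1)
  'g' at position 1: consonant
  'f' at position 2: consonant
  'k' at position 3: consonant
  'b' at position 4: consonant
  'i' at position 5: vowel (running total: 2)
  'j' at position 6: consonant
  'n' at position 7: consonant
Total vowels: 2

2


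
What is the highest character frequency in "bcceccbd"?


Input: bcceccbd
Character counts:
  'b': 2
  'c': 4
  'd': 1
  'e': 1
Maximum frequency: 4

4


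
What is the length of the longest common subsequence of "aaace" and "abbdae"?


LCS of "aaace" and "abbdae"
DP table:
           a    b    b    d    a    e
      0    0    0    0    0    0    0
  a   0    1    1    1    1    1    1
  a   0    1    1    1    1    2    2
  a   0    1    1    1    1    2    2
  c   0    1    1    1    1    2    2
  e   0    1    1    1    1    2    3
LCS length = dp[5][6] = 3

3


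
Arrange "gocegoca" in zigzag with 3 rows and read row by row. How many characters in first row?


Zigzag "gocegoca" into 3 rows:
Placing characters:
  'g' => row 0
  'o' => row 1
  'c' => row 2
  'e' => row 1
  'g' => row 0
  'o' => row 1
  'c' => row 2
  'a' => row 1
Rows:
  Row 0: "gg"
  Row 1: "oeoa"
  Row 2: "cc"
First row length: 2

2


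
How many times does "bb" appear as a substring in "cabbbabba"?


Searching for "bb" in "cabbbabba"
Scanning each position:
  Position 0: "ca" => no
  Position 1: "ab" => no
  Position 2: "bb" => MATCH
  Position 3: "bb" => MATCH
  Position 4: "ba" => no
  Position 5: "ab" => no
  Position 6: "bb" => MATCH
  Position 7: "ba" => no
Total occurrences: 3

3


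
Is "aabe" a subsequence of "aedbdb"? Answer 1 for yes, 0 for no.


Check if "aabe" is a subsequence of "aedbdb"
Greedy scan:
  Position 0 ('a'): matches sub[0] = 'a'
  Position 1 ('e'): no match needed
  Position 2 ('d'): no match needed
  Position 3 ('b'): no match needed
  Position 4 ('d'): no match needed
  Position 5 ('b'): no match needed
Only matched 1/4 characters => not a subsequence

0


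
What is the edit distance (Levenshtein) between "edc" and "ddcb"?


Computing edit distance: "edc" -> "ddcb"
DP table:
           d    d    c    b
      0    1    2    3    4
  e   1    1    2    3    4
  d   2    1    1    2    3
  c   3    2    2    1    2
Edit distance = dp[3][4] = 2

2


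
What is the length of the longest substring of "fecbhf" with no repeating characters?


Input: "fecbhf"
Sliding window (track last position of each char):
  Position 0 ('f'): window [0,0] length 1 -- new best
  Position 1 ('e'): window [0,1] length 2 -- new best
  Position 2 ('c'): window [0,2] length 3 -- new best
  Position 3 ('b'): window [0,3] length 4 -- new best
  Position 4 ('h'): window [0,4] length 5 -- new best
  Position 5 ('f'): repeat (last at 0), move window start to 1
  Position 5 ('f'): window [1,5] length 5
Longest substring with no repeats: "fecbh" with length 5

5


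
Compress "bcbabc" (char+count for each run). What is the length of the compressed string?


Input: bcbabc
Runs:
  'b' x 1 => "b1"
  'c' x 1 => "c1"
  'b' x 1 => "b1"
  'a' x 1 => "a1"
  'b' x 1 => "b1"
  'c' x 1 => "c1"
Compressed: "b1c1b1a1b1c1"
Compressed length: 12

12


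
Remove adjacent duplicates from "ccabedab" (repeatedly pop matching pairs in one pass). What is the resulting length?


Input: ccabedab
Stack-based adjacent duplicate removal:
  Read 'c': push. Stack: c
  Read 'c': matches stack top 'c' => pop. Stack: (empty)
  Read 'a': push. Stack: a
  Read 'b': push. Stack: ab
  Read 'e': push. Stack: abe
  Read 'd': push. Stack: abed
  Read 'a': push. Stack: abeda
  Read 'b': push. Stack: abedab
Final stack: "abedab" (length 6)

6


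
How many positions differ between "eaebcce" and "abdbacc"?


Comparing "eaebcce" and "abdbacc" position by position:
  Position 0: 'e' vs 'a' => DIFFER
  Position 1: 'a' vs 'b' => DIFFER
  Position 2: 'e' vs 'd' => DIFFER
  Position 3: 'b' vs 'b' => same
  Position 4: 'c' vs 'a' => DIFFER
  Position 5: 'c' vs 'c' => same
  Position 6: 'e' vs 'c' => DIFFER
Positions that differ: 5

5


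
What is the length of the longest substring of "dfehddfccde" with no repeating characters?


Input: "dfehddfccde"
Sliding window (track last position of each char):
  Position 0 ('d'): window [0,0] length 1 -- new best
  Position 1 ('f'): window [0,1] length 2 -- new best
  Position 2 ('e'): window [0,2] length 3 -- new best
  Position 3 ('h'): window [0,3] length 4 -- new best
  Position 4 ('d'): repeat (last at 0), move window start to 1
  Position 4 ('d'): window [1,4] length 4
  Position 5 ('d'): repeat (last at 4), move window start to 5
  Position 5 ('d'): window [5,5] length 1
  Position 6 ('f'): window [5,6] length 2
  Position 7 ('c'): window [5,7] length 3
  Position 8 ('c'): repeat (last at 7), move window start to 8
  Position 8 ('c'): window [8,8] length 1
  Position 9 ('d'): window [8,9] length 2
  Position 10 ('e'): window [8,10] length 3
Longest substring with no repeats: "dfeh" with length 4

4


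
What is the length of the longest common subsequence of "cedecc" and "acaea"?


LCS of "cedecc" and "acaea"
DP table:
           a    c    a    e    a
      0    0    0    0    0    0
  c   0    0    1    1    1    1
  e   0    0    1    1    2    2
  d   0    0    1    1    2    2
  e   0    0    1    1    2    2
  c   0    0    1    1    2    2
  c   0    0    1    1    2    2
LCS length = dp[6][5] = 2

2


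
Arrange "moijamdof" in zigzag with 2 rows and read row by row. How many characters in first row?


Zigzag "moijamdof" into 2 rows:
Placing characters:
  'm' => row 0
  'o' => row 1
  'i' => row 0
  'j' => row 1
  'a' => row 0
  'm' => row 1
  'd' => row 0
  'o' => row 1
  'f' => row 0
Rows:
  Row 0: "miadf"
  Row 1: "ojmo"
First row length: 5

5


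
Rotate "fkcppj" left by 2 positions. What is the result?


Input: "fkcppj", rotate left by 2
First 2 characters: "fk"
Remaining characters: "cppj"
Concatenate remaining + first: "cppj" + "fk" = "cppjfk"

cppjfk


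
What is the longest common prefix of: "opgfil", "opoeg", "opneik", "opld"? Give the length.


Words: opgfil, opoeg, opneik, opld
  Position 0: all 'o' => match
  Position 1: all 'p' => match
  Position 2: ('g', 'o', 'n', 'l') => mismatch, stop
LCP = "op" (length 2)

2
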